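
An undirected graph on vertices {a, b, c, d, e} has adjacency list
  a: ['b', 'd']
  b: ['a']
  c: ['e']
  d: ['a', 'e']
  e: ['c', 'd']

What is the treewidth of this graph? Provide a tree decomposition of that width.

Treewidth 1.
Bags: B1 = {a, d}  B2 = {a, b}  B3 = {d, e}  B4 = {c, e}
Tree: B1–B2, B1–B3, B3–B4

The largest bag has 2 vertices, giving width 1; this decomposition certifies tw(G) ≤ 1. Since G has at least one edge (e.g. d–a), it is not an edgeless graph, so tw(G) ≥ 1. Therefore the treewidth is 1.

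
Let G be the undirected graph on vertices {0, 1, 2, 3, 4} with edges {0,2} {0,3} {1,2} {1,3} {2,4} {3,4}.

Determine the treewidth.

2

A width-2 tree decomposition is:
Bags: B1 = {1, 2, 3}  B2 = {2, 3, 4}  B3 = {0, 2, 3}
Tree: B1–B2, B2–B3
Each bag holds 3 vertices, so the decomposition has width 2, which upper-bounds the treewidth. The edges 2–1–3–4–2 form a cycle, so G is not a tree and its treewidth is at least 2. Combining the bounds, tw(G) = 2.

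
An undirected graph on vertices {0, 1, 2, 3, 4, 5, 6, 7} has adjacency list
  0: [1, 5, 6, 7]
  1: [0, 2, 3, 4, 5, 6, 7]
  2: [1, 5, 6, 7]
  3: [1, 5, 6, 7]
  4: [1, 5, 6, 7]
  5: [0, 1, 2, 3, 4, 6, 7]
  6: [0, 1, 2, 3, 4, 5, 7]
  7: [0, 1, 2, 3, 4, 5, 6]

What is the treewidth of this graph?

A width-4 tree decomposition is:
Bags: B1 = {1, 4, 5, 6, 7}  B2 = {1, 2, 5, 6, 7}  B3 = {0, 1, 5, 6, 7}  B4 = {1, 3, 5, 6, 7}
Tree: B1–B2, B1–B3, B2–B4
Every bag has size at most 5, so the width is 5 − 1 = 4 and tw(G) ≤ 4. For the lower bound, the 5 vertices {0, 1, 5, 6, 7} are pairwise adjacent, and any tree decomposition puts a clique entirely inside one bag — forcing width ≥ 4. Combining the bounds, tw(G) = 4.

4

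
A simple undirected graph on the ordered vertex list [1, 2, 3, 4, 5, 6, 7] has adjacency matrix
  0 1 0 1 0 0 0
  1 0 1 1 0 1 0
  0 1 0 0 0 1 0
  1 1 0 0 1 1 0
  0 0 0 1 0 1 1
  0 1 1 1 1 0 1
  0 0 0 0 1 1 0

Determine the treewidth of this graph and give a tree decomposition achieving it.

Every bag has size at most 3, so the width is 3 − 1 = 2 and tw(G) ≤ 2. On the other hand G contains the 3-clique {1, 2, 4}. A clique must lie in a single bag of any decomposition, so no decomposition can have width below 2. Therefore the treewidth is 2.

Treewidth 2.
One such decomposition:
Bags: B1 = {2, 3, 6}  B2 = {2, 4, 6}  B3 = {1, 2, 4}  B4 = {4, 5, 6}  B5 = {5, 6, 7}
Tree: B1–B2, B2–B3, B2–B4, B4–B5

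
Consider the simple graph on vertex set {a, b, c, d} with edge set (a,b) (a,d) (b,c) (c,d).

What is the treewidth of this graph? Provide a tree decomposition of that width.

Every bag has size at most 3, so the width is 3 − 1 = 2 and tw(G) ≤ 2. The edges c–d–a–b–c form a cycle, so G is not a tree and its treewidth is at least 2. Therefore the treewidth is 2.

Treewidth 2.
One optimal decomposition is:
Bags: B1 = {a, c, d}  B2 = {a, b, c}
Tree: B1–B2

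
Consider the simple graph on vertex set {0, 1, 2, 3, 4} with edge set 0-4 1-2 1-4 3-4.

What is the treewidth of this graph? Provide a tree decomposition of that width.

Each bag holds 2 vertices, so the decomposition has width 1, which upper-bounds the treewidth. Since G has at least one edge (e.g. 1–4), it is not an edgeless graph, so tw(G) ≥ 1. Therefore the treewidth is 1.

Treewidth 1.
Bags: B1 = {1, 4}  B2 = {3, 4}  B3 = {1, 2}  B4 = {0, 4}
Tree: B1–B2, B1–B3, B2–B4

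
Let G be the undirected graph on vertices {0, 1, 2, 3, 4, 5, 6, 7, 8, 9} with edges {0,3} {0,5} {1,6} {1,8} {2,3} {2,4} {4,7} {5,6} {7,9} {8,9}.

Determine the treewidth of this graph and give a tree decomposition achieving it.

Every bag has size at most 3, so the width is 3 − 1 = 2 and tw(G) ≤ 2. For the lower bound, G contains the cycle 0–3–2–4–7–9–8–1–6–5–0, so G is not a forest; only forests have treewidth ≤ 1, hence tw(G) ≥ 2. The upper and lower bounds meet at 2, so that is the treewidth.

Treewidth 2.
Bags: B1 = {0, 2, 3}  B2 = {0, 2, 4}  B3 = {0, 4, 7}  B4 = {0, 7, 9}  B5 = {0, 8, 9}  B6 = {0, 1, 8}  B7 = {0, 1, 6}  B8 = {0, 5, 6}
Tree: B1–B2, B2–B3, B3–B4, B4–B5, B5–B6, B6–B7, B7–B8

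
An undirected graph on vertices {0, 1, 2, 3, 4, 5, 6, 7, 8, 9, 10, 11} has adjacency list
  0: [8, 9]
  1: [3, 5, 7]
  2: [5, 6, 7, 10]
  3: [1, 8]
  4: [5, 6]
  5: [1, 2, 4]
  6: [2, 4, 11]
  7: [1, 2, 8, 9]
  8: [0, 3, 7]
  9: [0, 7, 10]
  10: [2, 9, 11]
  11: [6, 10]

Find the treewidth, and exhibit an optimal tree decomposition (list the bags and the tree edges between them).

Treewidth 3.
One such decomposition:
Bags: B1 = {4, 5, 6, 11}  B2 = {2, 5, 6, 11}  B3 = {2, 5, 10, 11}  B4 = {1, 2, 5, 10}  B5 = {1, 2, 7, 10}  B6 = {1, 7, 9, 10}  B7 = {1, 3, 7, 9}  B8 = {3, 7, 8, 9}  B9 = {0, 3, 8, 9}
Tree: B1–B2, B2–B3, B3–B4, B4–B5, B5–B6, B6–B7, B7–B8, B8–B9

The largest bag has 4 vertices, giving width 3; this decomposition certifies tw(G) ≤ 3. For the lower bound: the 4 vertex sets {4,6,11}, {5}, {2}, {1,7,9,10} are disjoint, each induces a connected subgraph, and every pair is joined by at least one edge of G. Contracting each set to a single vertex therefore yields K_{4} as a minor, and since treewidth is minor-monotone, tw(G) ≥ tw(K_{4}) = 3. The upper and lower bounds meet at 3, so that is the treewidth.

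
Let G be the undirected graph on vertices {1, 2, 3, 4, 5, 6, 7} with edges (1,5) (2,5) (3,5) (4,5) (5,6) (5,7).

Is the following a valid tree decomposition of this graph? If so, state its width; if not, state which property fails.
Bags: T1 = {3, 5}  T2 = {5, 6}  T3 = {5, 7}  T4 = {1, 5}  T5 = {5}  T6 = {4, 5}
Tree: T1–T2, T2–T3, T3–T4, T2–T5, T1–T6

A tree decomposition must satisfy three properties: every vertex lies in some bag; for every edge, both endpoints lie together in some bag; and for every vertex, the bags containing it form a connected subtree. Here vertex 2 appears in no bag, so the decomposition is invalid.

No — vertex 2 appears in no bag.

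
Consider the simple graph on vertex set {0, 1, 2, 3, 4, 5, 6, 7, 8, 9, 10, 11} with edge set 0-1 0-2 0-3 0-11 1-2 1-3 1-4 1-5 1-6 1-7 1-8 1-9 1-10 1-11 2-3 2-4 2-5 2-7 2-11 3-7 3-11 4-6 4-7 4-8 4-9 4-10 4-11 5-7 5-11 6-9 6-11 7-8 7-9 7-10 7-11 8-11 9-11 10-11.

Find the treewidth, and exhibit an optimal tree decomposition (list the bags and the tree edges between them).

Every bag has size at most 5, so the width is 5 − 1 = 4 and tw(G) ≤ 4. For the lower bound, the 5 vertices {0, 1, 2, 3, 11} are pairwise adjacent, and any tree decomposition puts a clique entirely inside one bag — forcing width ≥ 4. The upper and lower bounds meet at 4, so that is the treewidth.

Treewidth 4.
One optimal decomposition is:
Bags: B1 = {1, 2, 4, 7, 11}  B2 = {1, 2, 3, 7, 11}  B3 = {1, 4, 7, 8, 11}  B4 = {1, 2, 5, 7, 11}  B5 = {0, 1, 2, 3, 11}  B6 = {1, 4, 7, 10, 11}  B7 = {1, 4, 7, 9, 11}  B8 = {1, 4, 6, 9, 11}
Tree: B1–B2, B1–B3, B2–B4, B2–B5, B3–B6, B6–B7, B7–B8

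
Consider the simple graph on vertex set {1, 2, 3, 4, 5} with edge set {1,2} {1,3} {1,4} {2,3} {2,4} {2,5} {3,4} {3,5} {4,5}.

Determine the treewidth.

A width-3 tree decomposition is:
Bags: B1 = {2, 3, 4, 5}  B2 = {1, 2, 3, 4}
Tree: B1–B2
The largest bag has 4 vertices, giving width 3; this decomposition certifies tw(G) ≤ 3. On the other hand G contains the 4-clique {1, 2, 3, 4}. A clique must lie in a single bag of any decomposition, so no decomposition can have width below 3. Hence tw(G) = 3 exactly.

3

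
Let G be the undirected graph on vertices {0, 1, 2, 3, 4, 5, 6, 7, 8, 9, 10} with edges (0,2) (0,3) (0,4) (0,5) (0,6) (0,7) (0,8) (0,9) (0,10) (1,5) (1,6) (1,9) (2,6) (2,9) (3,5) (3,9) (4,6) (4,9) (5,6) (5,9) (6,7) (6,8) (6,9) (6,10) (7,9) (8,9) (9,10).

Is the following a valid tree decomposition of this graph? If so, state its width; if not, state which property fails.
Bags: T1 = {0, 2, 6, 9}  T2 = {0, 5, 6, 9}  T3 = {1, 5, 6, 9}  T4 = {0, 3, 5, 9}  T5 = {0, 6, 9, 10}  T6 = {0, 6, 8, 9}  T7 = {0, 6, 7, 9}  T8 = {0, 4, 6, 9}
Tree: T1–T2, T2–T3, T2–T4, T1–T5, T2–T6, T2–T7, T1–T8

Yes; width 3.

Checking the three conditions: (i) the bags cover all of {0, 1, 2, 3, 4, 5, 6, 7, 8, 9, 10}; (ii) for each edge, some bag contains both endpoints; (iii) the bags containing any fixed vertex form a subtree. All hold, so the decomposition is valid with width 4 − 1 = 3.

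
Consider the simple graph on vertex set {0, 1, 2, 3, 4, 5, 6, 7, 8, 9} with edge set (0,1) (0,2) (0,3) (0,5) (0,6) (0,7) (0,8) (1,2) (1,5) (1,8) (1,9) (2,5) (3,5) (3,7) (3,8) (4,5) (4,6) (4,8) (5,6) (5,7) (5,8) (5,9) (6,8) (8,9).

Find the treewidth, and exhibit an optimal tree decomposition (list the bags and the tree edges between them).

Treewidth 3.
One such decomposition:
Bags: B1 = {0, 1, 5, 8}  B2 = {0, 1, 2, 5}  B3 = {1, 5, 8, 9}  B4 = {0, 5, 6, 8}  B5 = {0, 3, 5, 8}  B6 = {4, 5, 6, 8}  B7 = {0, 3, 5, 7}
Tree: B1–B2, B1–B3, B1–B4, B1–B5, B4–B6, B5–B7

Each bag holds 4 vertices, so the decomposition has width 3, which upper-bounds the treewidth. On the other hand G contains the 4-clique {0, 1, 5, 8}. A clique must lie in a single bag of any decomposition, so no decomposition can have width below 3. The upper and lower bounds meet at 3, so that is the treewidth.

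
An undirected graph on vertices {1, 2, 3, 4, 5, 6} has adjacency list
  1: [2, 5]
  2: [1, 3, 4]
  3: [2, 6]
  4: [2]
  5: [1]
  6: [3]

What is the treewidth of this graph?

1

A width-1 tree decomposition is:
Bags: B1 = {1, 5}  B2 = {1, 2}  B3 = {2, 4}  B4 = {2, 3}  B5 = {3, 6}
Tree: B1–B2, B2–B3, B2–B4, B4–B5
Every bag has size at most 2, so the width is 2 − 1 = 1 and tw(G) ≤ 1. Any graph with an edge has treewidth ≥ 1, and G has the edge 1–5. Combining the bounds, tw(G) = 1.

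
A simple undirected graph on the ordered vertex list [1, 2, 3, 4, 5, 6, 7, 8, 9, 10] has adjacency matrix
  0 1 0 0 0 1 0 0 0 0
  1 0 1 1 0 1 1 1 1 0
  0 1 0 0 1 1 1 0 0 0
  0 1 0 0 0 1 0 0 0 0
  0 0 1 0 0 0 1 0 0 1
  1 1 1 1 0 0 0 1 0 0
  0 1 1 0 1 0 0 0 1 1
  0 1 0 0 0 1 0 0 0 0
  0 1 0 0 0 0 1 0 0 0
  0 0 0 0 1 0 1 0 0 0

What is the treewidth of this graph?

A width-2 tree decomposition is:
Bags: B1 = {2, 3, 6}  B2 = {2, 4, 6}  B3 = {1, 2, 6}  B4 = {2, 6, 8}  B5 = {2, 3, 7}  B6 = {3, 5, 7}  B7 = {2, 7, 9}  B8 = {5, 7, 10}
Tree: B1–B2, B1–B3, B2–B4, B1–B5, B5–B6, B5–B7, B6–B8
Every bag has size at most 3, so the width is 3 − 1 = 2 and tw(G) ≤ 2. For the lower bound, the 3 vertices {2, 7, 9} are pairwise adjacent, and any tree decomposition puts a clique entirely inside one bag — forcing width ≥ 2. Combining the bounds, tw(G) = 2.

2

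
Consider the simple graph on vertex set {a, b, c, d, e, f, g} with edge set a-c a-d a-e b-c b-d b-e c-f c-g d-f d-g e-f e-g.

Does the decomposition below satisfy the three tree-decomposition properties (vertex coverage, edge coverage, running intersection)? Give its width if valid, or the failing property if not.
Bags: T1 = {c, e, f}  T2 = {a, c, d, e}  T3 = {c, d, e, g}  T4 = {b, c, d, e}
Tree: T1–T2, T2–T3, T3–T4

No — edge (d,f) lies in no bag.

A tree decomposition must satisfy three properties: every vertex lies in some bag; for every edge, both endpoints lie together in some bag; and for every vertex, the bags containing it form a connected subtree. Here edge (d,f) lies in no bag, so the decomposition is invalid.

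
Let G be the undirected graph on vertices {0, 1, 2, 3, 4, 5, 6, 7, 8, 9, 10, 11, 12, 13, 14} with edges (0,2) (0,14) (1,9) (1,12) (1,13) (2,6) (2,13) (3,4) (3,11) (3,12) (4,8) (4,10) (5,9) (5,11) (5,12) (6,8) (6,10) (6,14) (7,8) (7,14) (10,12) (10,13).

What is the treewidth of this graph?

A width-3 tree decomposition is:
Bags: B1 = {0, 2, 7, 14}  B2 = {2, 6, 7, 14}  B3 = {2, 6, 7, 8}  B4 = {2, 6, 8, 13}  B5 = {6, 8, 10, 13}  B6 = {4, 8, 10, 13}  B7 = {1, 4, 10, 13}  B8 = {1, 4, 10, 12}  B9 = {1, 3, 4, 12}  B10 = {1, 3, 9, 12}  B11 = {3, 5, 9, 12}  B12 = {3, 5, 9, 11}
Tree: B1–B2, B2–B3, B3–B4, B4–B5, B5–B6, B6–B7, B7–B8, B8–B9, B9–B10, B10–B11, B11–B12
The largest bag has 4 vertices, giving width 3; this decomposition certifies tw(G) ≤ 3. For the lower bound: the 4 vertex sets {0,7,14}, {2}, {6}, {4,8,10,13} are disjoint, each induces a connected subgraph, and every pair is joined by at least one edge of G. Contracting each set to a single vertex therefore yields K_{4} as a minor, and since treewidth is minor-monotone, tw(G) ≥ tw(K_{4}) = 3. The upper and lower bounds meet at 3, so that is the treewidth.

3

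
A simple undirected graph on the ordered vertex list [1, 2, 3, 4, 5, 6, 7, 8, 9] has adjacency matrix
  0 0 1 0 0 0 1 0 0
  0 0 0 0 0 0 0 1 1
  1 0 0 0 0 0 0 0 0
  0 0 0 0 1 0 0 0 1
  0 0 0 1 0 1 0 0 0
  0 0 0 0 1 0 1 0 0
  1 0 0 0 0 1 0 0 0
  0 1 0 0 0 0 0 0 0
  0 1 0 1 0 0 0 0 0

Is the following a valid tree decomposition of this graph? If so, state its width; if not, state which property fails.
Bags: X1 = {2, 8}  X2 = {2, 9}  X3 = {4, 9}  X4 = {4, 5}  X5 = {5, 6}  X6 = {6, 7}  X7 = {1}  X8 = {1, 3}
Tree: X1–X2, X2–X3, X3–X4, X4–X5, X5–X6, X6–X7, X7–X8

No — edge (7,1) lies in no bag.

A tree decomposition must satisfy three properties: every vertex lies in some bag; for every edge, both endpoints lie together in some bag; and for every vertex, the bags containing it form a connected subtree. Here edge (7,1) lies in no bag, so the decomposition is invalid.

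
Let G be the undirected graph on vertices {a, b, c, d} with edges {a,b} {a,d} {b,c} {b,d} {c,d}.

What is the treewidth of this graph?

A width-2 tree decomposition is:
Bags: B1 = {a, b, d}  B2 = {b, c, d}
Tree: B1–B2
Every bag has size at most 3, so the width is 3 − 1 = 2 and tw(G) ≤ 2. For the lower bound, the 3 vertices {b, c, d} are pairwise adjacent, and any tree decomposition puts a clique entirely inside one bag — forcing width ≥ 2. Hence tw(G) = 2 exactly.

2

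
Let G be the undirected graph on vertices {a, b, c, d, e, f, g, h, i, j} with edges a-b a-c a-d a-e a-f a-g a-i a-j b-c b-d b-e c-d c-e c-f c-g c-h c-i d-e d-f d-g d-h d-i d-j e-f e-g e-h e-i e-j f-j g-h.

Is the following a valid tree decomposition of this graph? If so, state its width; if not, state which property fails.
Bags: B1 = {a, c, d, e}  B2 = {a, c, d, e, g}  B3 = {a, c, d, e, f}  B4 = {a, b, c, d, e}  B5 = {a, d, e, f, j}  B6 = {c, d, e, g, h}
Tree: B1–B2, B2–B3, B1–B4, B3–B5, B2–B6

A tree decomposition must satisfy three properties: every vertex lies in some bag; for every edge, both endpoints lie together in some bag; and for every vertex, the bags containing it form a connected subtree. Here vertex i appears in no bag, so the decomposition is invalid.

No — vertex i appears in no bag.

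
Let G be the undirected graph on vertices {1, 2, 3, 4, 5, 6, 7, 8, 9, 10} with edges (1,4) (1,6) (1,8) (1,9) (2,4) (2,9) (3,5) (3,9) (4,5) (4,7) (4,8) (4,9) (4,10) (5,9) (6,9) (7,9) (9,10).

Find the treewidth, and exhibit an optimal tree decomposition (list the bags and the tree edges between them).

Every bag has size at most 3, so the width is 3 − 1 = 2 and tw(G) ≤ 2. Conversely, {1, 4, 8} is a clique of size 3, and the vertices of any clique must share a bag in every tree decomposition; so some bag has ≥ 3 vertices and tw(G) ≥ 2. The upper and lower bounds meet at 2, so that is the treewidth.

Treewidth 2.
One optimal decomposition is:
Bags: B1 = {4, 7, 9}  B2 = {1, 4, 9}  B3 = {1, 4, 8}  B4 = {4, 5, 9}  B5 = {1, 6, 9}  B6 = {3, 5, 9}  B7 = {4, 9, 10}  B8 = {2, 4, 9}
Tree: B1–B2, B2–B3, B1–B4, B2–B5, B4–B6, B4–B7, B4–B8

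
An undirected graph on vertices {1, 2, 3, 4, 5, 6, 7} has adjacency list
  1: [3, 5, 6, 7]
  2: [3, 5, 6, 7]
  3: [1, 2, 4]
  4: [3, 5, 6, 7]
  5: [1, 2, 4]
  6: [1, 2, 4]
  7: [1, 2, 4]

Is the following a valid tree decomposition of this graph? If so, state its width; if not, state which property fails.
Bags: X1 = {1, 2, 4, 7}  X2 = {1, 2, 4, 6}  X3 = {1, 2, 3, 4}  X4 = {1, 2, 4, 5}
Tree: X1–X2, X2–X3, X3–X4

Vertex coverage: the bags together contain {1, 2, 3, 4, 5, 6, 7}, the full vertex set. Edge coverage: each edge of G has both endpoints in at least one bag. Running intersection: for every vertex, the bags containing it form a connected subtree. All three properties hold, so this is a valid tree decomposition of width max|bag| − 1 = 3, and hence tw(G) ≤ 3.

Yes; width 3.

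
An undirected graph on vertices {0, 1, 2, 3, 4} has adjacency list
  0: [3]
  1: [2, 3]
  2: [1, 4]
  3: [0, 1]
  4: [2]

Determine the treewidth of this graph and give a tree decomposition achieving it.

Treewidth 1.
One optimal decomposition is:
Bags: B1 = {1, 2}  B2 = {2, 4}  B3 = {1, 3}  B4 = {0, 3}
Tree: B1–B2, B1–B3, B3–B4

Each bag holds 2 vertices, so the decomposition has width 1, which upper-bounds the treewidth. G has an edge, so its treewidth is at least 1. The upper and lower bounds meet at 1, so that is the treewidth.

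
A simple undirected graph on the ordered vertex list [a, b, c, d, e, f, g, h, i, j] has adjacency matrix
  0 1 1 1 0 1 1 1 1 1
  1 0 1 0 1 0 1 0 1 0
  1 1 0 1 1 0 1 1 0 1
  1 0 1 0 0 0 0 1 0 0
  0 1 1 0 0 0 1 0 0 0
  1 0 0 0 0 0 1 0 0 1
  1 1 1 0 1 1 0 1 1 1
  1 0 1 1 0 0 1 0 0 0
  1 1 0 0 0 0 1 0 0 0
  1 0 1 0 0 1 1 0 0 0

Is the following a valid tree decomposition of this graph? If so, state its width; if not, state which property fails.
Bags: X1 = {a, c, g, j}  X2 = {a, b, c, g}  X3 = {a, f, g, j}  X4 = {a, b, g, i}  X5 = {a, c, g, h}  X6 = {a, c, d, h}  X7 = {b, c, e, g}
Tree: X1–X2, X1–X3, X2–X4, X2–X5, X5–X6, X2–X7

Vertex coverage: the bags together contain {a, b, c, d, e, f, g, h, i, j}, the full vertex set. Edge coverage: each edge of G has both endpoints in at least one bag. Running intersection: for every vertex, the bags containing it form a connected subtree. All three properties hold, so this is a valid tree decomposition of width max|bag| − 1 = 3, and hence tw(G) ≤ 3.

Yes; width 3.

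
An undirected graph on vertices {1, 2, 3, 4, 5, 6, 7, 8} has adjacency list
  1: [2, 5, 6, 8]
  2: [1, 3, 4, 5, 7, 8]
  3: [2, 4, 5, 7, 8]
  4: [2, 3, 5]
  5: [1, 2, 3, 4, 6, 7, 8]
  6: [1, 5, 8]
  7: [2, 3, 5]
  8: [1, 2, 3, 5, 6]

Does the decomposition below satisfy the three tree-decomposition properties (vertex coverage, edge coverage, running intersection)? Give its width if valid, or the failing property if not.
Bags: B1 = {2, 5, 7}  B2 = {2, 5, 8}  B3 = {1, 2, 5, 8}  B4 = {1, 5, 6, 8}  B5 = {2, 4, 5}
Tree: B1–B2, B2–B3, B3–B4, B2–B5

A tree decomposition must satisfy three properties: every vertex lies in some bag; for every edge, both endpoints lie together in some bag; and for every vertex, the bags containing it form a connected subtree. Here vertex 3 appears in no bag, so the decomposition is invalid.

No — vertex 3 appears in no bag.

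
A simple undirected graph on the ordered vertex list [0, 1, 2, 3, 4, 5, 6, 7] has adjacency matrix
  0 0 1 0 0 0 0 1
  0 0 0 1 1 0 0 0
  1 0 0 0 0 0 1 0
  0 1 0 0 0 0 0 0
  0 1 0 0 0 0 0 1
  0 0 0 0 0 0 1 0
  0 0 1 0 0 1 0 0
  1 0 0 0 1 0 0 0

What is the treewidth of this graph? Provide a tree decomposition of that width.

The largest bag has 2 vertices, giving width 1; this decomposition certifies tw(G) ≤ 1. G has an edge, so its treewidth is at least 1. The upper and lower bounds meet at 1, so that is the treewidth.

Treewidth 1.
One optimal decomposition is:
Bags: B1 = {5, 6}  B2 = {2, 6}  B3 = {0, 2}  B4 = {0, 7}  B5 = {4, 7}  B6 = {1, 4}  B7 = {1, 3}
Tree: B1–B2, B2–B3, B3–B4, B4–B5, B5–B6, B6–B7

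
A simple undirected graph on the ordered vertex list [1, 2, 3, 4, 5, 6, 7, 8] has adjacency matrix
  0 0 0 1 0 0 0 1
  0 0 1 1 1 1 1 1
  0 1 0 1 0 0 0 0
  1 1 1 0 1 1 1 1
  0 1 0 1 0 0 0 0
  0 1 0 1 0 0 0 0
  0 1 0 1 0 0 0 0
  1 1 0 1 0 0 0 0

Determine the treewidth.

A width-2 tree decomposition is:
Bags: B1 = {2, 4, 7}  B2 = {2, 3, 4}  B3 = {2, 4, 8}  B4 = {2, 4, 6}  B5 = {1, 4, 8}  B6 = {2, 4, 5}
Tree: B1–B2, B2–B3, B1–B4, B3–B5, B3–B6
Every bag has size at most 3, so the width is 3 − 1 = 2 and tw(G) ≤ 2. On the other hand G contains the 3-clique {1, 4, 8}. A clique must lie in a single bag of any decomposition, so no decomposition can have width below 2. Therefore the treewidth is 2.

2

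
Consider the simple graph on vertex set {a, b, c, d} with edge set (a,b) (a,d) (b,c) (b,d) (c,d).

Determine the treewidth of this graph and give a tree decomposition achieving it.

Treewidth 2.
Bags: B1 = {a, b, d}  B2 = {b, c, d}
Tree: B1–B2

Every bag has size at most 3, so the width is 3 − 1 = 2 and tw(G) ≤ 2. On the other hand G contains the 3-clique {b, c, d}. A clique must lie in a single bag of any decomposition, so no decomposition can have width below 2. Therefore the treewidth is 2.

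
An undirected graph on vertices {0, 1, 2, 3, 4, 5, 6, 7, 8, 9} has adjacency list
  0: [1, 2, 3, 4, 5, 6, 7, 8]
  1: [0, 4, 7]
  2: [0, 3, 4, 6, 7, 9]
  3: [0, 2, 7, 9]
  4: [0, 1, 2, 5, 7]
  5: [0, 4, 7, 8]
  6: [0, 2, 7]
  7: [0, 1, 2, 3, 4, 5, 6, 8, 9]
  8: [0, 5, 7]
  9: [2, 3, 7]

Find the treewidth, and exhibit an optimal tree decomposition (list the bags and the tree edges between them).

The largest bag has 4 vertices, giving width 3; this decomposition certifies tw(G) ≤ 3. For the lower bound, the 4 vertices {0, 5, 7, 8} are pairwise adjacent, and any tree decomposition puts a clique entirely inside one bag — forcing width ≥ 3. Hence tw(G) = 3 exactly.

Treewidth 3.
Bags: B1 = {0, 2, 4, 7}  B2 = {0, 4, 5, 7}  B3 = {0, 1, 4, 7}  B4 = {0, 2, 3, 7}  B5 = {0, 5, 7, 8}  B6 = {2, 3, 7, 9}  B7 = {0, 2, 6, 7}
Tree: B1–B2, B1–B3, B1–B4, B2–B5, B4–B6, B4–B7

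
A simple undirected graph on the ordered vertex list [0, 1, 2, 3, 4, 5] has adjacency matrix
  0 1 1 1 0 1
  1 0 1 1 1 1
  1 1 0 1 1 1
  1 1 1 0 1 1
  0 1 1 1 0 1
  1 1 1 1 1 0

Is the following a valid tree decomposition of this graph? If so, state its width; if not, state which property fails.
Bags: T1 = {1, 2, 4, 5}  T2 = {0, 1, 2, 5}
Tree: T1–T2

No — vertex 3 appears in no bag.

A tree decomposition must satisfy three properties: every vertex lies in some bag; for every edge, both endpoints lie together in some bag; and for every vertex, the bags containing it form a connected subtree. Here vertex 3 appears in no bag, so the decomposition is invalid.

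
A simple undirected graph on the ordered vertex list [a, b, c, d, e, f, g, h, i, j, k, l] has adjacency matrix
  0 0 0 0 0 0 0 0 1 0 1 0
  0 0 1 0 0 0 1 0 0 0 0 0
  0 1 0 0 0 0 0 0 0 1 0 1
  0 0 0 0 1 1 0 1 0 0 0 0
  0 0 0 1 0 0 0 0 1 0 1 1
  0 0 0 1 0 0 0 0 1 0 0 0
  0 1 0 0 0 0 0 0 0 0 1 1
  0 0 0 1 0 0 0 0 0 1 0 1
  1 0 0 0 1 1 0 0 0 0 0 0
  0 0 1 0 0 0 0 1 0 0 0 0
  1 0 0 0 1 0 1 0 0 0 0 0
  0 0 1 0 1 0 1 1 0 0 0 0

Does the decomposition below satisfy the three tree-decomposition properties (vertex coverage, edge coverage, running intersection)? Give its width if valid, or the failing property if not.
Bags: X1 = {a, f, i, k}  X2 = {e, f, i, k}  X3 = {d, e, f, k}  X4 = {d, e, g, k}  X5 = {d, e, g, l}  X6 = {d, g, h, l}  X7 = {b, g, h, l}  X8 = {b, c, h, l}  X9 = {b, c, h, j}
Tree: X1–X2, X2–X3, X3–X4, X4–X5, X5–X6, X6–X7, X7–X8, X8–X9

Checking the three conditions: (i) the bags cover all of {a, b, c, d, e, f, g, h, i, j, k, l}; (ii) for each edge, some bag contains both endpoints; (iii) the bags containing any fixed vertex form a subtree. All hold, so the decomposition is valid with width 4 − 1 = 3.

Yes; width 3.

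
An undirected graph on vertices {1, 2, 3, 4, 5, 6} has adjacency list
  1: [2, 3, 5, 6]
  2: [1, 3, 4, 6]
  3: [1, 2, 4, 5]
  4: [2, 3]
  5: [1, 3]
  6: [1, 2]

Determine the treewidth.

A width-2 tree decomposition is:
Bags: B1 = {1, 3, 5}  B2 = {1, 2, 3}  B3 = {2, 3, 4}  B4 = {1, 2, 6}
Tree: B1–B2, B2–B3, B2–B4
Every bag has size at most 3, so the width is 3 − 1 = 2 and tw(G) ≤ 2. On the other hand G contains the 3-clique {1, 2, 3}. A clique must lie in a single bag of any decomposition, so no decomposition can have width below 2. Combining the bounds, tw(G) = 2.

2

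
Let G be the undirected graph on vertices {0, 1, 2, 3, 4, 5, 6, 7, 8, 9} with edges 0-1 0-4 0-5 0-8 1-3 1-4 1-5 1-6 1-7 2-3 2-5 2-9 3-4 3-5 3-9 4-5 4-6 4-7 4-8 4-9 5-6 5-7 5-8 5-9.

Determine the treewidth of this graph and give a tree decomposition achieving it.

Treewidth 3.
Bags: B1 = {1, 3, 4, 5}  B2 = {1, 4, 5, 6}  B3 = {0, 1, 4, 5}  B4 = {1, 4, 5, 7}  B5 = {0, 4, 5, 8}  B6 = {3, 4, 5, 9}  B7 = {2, 3, 5, 9}
Tree: B1–B2, B2–B3, B3–B4, B3–B5, B1–B6, B6–B7

Each bag holds 4 vertices, so the decomposition has width 3, which upper-bounds the treewidth. For the lower bound, the 4 vertices {2, 3, 5, 9} are pairwise adjacent, and any tree decomposition puts a clique entirely inside one bag — forcing width ≥ 3. The upper and lower bounds meet at 3, so that is the treewidth.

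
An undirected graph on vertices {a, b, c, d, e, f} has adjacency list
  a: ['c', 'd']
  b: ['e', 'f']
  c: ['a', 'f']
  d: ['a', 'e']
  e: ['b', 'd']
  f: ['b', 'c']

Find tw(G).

2

A width-2 tree decomposition is:
Bags: B1 = {a, d, e}  B2 = {a, b, e}  B3 = {a, b, f}  B4 = {a, c, f}
Tree: B1–B2, B2–B3, B3–B4
The largest bag has 3 vertices, giving width 2; this decomposition certifies tw(G) ≤ 2. Since a–d–e–b–f–c–a is a cycle in G, G is not acyclic. Forests are exactly the graphs of treewidth ≤ 1, so tw(G) ≥ 2. Combining the bounds, tw(G) = 2.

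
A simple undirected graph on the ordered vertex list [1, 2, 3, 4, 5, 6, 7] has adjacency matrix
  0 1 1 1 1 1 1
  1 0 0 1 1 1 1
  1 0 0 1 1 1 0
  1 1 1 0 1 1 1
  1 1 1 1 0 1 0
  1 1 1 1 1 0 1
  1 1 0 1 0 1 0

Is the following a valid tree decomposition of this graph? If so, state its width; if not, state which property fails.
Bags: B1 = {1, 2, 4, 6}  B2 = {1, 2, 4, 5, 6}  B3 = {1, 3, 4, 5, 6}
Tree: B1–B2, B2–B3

No — vertex 7 appears in no bag.

A tree decomposition must satisfy three properties: every vertex lies in some bag; for every edge, both endpoints lie together in some bag; and for every vertex, the bags containing it form a connected subtree. Here vertex 7 appears in no bag, so the decomposition is invalid.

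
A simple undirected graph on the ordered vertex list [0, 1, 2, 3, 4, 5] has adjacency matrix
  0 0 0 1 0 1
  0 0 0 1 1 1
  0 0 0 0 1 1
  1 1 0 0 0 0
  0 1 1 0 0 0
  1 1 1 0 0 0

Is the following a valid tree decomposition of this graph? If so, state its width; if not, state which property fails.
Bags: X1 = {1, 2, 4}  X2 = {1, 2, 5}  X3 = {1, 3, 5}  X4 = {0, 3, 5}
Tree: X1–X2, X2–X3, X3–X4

Yes; width 2.

Checking the three conditions: (i) the bags cover all of {0, 1, 2, 3, 4, 5}; (ii) for each edge, some bag contains both endpoints; (iii) the bags containing any fixed vertex form a subtree. All hold, so the decomposition is valid with width 3 − 1 = 2.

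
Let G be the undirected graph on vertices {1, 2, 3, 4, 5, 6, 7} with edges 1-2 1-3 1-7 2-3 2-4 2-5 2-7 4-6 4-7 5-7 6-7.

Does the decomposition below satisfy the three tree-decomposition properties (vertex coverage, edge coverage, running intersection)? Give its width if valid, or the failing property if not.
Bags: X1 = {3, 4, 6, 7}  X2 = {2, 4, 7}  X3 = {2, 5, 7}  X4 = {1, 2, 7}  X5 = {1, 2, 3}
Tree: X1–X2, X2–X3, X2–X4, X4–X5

A tree decomposition must satisfy three properties: every vertex lies in some bag; for every edge, both endpoints lie together in some bag; and for every vertex, the bags containing it form a connected subtree. Here bags containing vertex 3 are not connected in the tree, so the decomposition is invalid.

No — bags containing vertex 3 are not connected in the tree.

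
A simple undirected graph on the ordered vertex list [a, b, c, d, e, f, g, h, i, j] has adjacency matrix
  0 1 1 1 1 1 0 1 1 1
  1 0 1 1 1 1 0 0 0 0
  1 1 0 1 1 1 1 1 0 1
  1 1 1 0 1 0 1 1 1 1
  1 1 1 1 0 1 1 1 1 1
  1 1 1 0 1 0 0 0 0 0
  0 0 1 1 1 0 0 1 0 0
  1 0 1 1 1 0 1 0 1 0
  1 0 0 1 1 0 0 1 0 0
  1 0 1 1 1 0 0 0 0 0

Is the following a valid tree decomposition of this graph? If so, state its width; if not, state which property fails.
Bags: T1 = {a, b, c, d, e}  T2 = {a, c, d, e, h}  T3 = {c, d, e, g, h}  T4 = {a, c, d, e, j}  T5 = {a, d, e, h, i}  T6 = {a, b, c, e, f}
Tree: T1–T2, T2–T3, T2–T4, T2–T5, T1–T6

Checking the three conditions: (i) the bags cover all of {a, b, c, d, e, f, g, h, i, j}; (ii) for each edge, some bag contains both endpoints; (iii) the bags containing any fixed vertex form a subtree. All hold, so the decomposition is valid with width 5 − 1 = 4.

Yes; width 4.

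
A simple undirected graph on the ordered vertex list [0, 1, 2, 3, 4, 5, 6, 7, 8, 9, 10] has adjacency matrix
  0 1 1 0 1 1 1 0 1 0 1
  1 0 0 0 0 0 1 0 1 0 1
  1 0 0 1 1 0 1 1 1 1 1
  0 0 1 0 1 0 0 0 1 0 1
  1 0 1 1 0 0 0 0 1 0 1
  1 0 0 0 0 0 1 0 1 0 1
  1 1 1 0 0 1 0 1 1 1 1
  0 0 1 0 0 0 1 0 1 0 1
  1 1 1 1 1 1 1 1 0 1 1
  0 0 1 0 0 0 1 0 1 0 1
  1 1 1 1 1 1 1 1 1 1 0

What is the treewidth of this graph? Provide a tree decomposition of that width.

Treewidth 4.
One such decomposition:
Bags: B1 = {0, 1, 6, 8, 10}  B2 = {0, 2, 6, 8, 10}  B3 = {0, 2, 4, 8, 10}  B4 = {0, 5, 6, 8, 10}  B5 = {2, 6, 7, 8, 10}  B6 = {2, 6, 8, 9, 10}  B7 = {2, 3, 4, 8, 10}
Tree: B1–B2, B2–B3, B2–B4, B2–B5, B2–B6, B3–B7

The largest bag has 5 vertices, giving width 4; this decomposition certifies tw(G) ≤ 4. Conversely, {0, 1, 6, 8, 10} is a clique of size 5, and the vertices of any clique must share a bag in every tree decomposition; so some bag has ≥ 5 vertices and tw(G) ≥ 4. Therefore the treewidth is 4.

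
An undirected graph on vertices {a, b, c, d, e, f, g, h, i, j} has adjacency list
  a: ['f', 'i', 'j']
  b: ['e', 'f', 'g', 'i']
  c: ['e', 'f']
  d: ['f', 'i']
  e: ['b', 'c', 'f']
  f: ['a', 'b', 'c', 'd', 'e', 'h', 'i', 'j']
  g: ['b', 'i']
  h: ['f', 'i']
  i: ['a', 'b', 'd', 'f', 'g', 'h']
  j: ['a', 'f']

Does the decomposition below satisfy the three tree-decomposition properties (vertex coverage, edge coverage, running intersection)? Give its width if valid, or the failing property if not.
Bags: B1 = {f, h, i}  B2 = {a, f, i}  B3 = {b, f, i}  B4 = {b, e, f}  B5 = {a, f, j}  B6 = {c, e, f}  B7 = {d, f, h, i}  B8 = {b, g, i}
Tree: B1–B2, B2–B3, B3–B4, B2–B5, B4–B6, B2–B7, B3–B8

A tree decomposition must satisfy three properties: every vertex lies in some bag; for every edge, both endpoints lie together in some bag; and for every vertex, the bags containing it form a connected subtree. Here bags containing vertex h are not connected in the tree, so the decomposition is invalid.

No — bags containing vertex h are not connected in the tree.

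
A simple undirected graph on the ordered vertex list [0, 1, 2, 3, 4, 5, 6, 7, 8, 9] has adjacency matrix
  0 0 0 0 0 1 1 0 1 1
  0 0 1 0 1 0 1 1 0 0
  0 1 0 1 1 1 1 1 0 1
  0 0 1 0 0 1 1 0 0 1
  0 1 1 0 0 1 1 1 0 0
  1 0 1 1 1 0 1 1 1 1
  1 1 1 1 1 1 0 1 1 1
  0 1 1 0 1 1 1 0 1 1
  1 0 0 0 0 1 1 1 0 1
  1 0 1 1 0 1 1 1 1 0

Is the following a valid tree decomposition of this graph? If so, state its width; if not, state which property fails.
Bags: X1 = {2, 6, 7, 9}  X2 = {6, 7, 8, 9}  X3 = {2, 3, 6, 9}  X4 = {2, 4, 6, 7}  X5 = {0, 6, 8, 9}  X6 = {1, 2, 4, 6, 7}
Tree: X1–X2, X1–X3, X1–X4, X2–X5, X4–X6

No — vertex 5 appears in no bag.

A tree decomposition must satisfy three properties: every vertex lies in some bag; for every edge, both endpoints lie together in some bag; and for every vertex, the bags containing it form a connected subtree. Here vertex 5 appears in no bag, so the decomposition is invalid.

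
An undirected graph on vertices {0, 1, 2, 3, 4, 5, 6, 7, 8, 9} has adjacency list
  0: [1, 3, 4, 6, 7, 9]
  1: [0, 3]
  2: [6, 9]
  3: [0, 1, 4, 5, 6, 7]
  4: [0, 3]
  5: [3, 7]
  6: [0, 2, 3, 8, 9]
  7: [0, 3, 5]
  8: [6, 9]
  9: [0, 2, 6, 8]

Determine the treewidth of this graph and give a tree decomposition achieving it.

Every bag has size at most 3, so the width is 3 − 1 = 2 and tw(G) ≤ 2. On the other hand G contains the 3-clique {0, 6, 9}. A clique must lie in a single bag of any decomposition, so no decomposition can have width below 2. The upper and lower bounds meet at 2, so that is the treewidth.

Treewidth 2.
Bags: B1 = {0, 3, 6}  B2 = {0, 6, 9}  B3 = {0, 1, 3}  B4 = {0, 3, 7}  B5 = {2, 6, 9}  B6 = {0, 3, 4}  B7 = {3, 5, 7}  B8 = {6, 8, 9}
Tree: B1–B2, B1–B3, B1–B4, B2–B5, B1–B6, B4–B7, B2–B8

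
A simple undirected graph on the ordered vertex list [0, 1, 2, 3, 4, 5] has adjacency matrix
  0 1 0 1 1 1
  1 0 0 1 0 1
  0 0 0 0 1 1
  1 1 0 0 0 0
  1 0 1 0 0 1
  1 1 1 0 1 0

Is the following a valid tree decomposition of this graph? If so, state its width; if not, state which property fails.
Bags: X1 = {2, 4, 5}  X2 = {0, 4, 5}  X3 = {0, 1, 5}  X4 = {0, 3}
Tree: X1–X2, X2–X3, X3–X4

No — edge (1,3) lies in no bag.

A tree decomposition must satisfy three properties: every vertex lies in some bag; for every edge, both endpoints lie together in some bag; and for every vertex, the bags containing it form a connected subtree. Here edge (1,3) lies in no bag, so the decomposition is invalid.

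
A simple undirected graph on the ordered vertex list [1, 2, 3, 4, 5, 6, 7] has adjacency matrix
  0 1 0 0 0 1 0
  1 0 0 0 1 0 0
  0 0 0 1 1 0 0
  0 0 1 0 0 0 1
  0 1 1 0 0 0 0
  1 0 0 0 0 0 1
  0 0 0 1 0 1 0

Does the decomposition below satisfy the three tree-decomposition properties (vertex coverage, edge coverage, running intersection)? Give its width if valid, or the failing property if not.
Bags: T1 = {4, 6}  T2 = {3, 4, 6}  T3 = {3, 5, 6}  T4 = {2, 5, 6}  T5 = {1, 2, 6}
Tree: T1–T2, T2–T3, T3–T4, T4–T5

No — vertex 7 appears in no bag.

A tree decomposition must satisfy three properties: every vertex lies in some bag; for every edge, both endpoints lie together in some bag; and for every vertex, the bags containing it form a connected subtree. Here vertex 7 appears in no bag, so the decomposition is invalid.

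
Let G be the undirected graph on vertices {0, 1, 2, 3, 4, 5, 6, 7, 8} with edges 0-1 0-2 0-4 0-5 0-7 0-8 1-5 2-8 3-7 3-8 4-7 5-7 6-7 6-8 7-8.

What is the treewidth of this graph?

A width-2 tree decomposition is:
Bags: B1 = {0, 2, 8}  B2 = {0, 7, 8}  B3 = {6, 7, 8}  B4 = {3, 7, 8}  B5 = {0, 5, 7}  B6 = {0, 1, 5}  B7 = {0, 4, 7}
Tree: B1–B2, B2–B3, B3–B4, B2–B5, B5–B6, B2–B7
Every bag has size at most 3, so the width is 3 − 1 = 2 and tw(G) ≤ 2. Conversely, {0, 1, 5} is a clique of size 3, and the vertices of any clique must share a bag in every tree decomposition; so some bag has ≥ 3 vertices and tw(G) ≥ 2. Hence tw(G) = 2 exactly.

2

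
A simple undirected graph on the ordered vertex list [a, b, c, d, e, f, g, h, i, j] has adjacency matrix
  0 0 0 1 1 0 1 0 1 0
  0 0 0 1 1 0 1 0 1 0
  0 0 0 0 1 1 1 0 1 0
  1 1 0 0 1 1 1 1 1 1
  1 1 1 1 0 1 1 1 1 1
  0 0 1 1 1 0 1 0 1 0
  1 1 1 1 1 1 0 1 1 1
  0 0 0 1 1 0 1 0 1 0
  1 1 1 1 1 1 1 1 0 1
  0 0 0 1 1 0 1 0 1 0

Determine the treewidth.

A width-4 tree decomposition is:
Bags: B1 = {d, e, g, h, i}  B2 = {a, d, e, g, i}  B3 = {d, e, f, g, i}  B4 = {d, e, g, i, j}  B5 = {b, d, e, g, i}  B6 = {c, e, f, g, i}
Tree: B1–B2, B2–B3, B3–B4, B1–B5, B3–B6
The largest bag has 5 vertices, giving width 4; this decomposition certifies tw(G) ≤ 4. Conversely, {d, e, f, g, i} is a clique of size 5, and the vertices of any clique must share a bag in every tree decomposition; so some bag has ≥ 5 vertices and tw(G) ≥ 4. Therefore the treewidth is 4.

4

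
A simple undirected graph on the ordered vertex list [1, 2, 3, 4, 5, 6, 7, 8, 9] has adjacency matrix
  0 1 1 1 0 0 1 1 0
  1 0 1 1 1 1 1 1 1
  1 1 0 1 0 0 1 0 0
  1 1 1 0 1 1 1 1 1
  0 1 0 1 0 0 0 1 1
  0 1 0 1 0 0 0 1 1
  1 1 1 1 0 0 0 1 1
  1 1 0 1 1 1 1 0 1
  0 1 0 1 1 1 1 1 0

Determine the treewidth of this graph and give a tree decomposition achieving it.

Treewidth 4.
Bags: B1 = {2, 4, 5, 8, 9}  B2 = {2, 4, 7, 8, 9}  B3 = {1, 2, 4, 7, 8}  B4 = {2, 4, 6, 8, 9}  B5 = {1, 2, 3, 4, 7}
Tree: B1–B2, B2–B3, B2–B4, B3–B5

The largest bag has 5 vertices, giving width 4; this decomposition certifies tw(G) ≤ 4. For the lower bound, the 5 vertices {1, 2, 4, 7, 8} are pairwise adjacent, and any tree decomposition puts a clique entirely inside one bag — forcing width ≥ 4. Therefore the treewidth is 4.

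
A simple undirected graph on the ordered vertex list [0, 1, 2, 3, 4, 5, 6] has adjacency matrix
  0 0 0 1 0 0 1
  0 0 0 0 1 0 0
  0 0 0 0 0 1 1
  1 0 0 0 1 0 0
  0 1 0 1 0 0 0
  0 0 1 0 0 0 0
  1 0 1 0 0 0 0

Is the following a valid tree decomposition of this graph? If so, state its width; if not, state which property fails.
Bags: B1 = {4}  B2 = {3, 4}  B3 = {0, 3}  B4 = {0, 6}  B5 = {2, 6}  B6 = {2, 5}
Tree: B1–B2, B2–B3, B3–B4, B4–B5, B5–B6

A tree decomposition must satisfy three properties: every vertex lies in some bag; for every edge, both endpoints lie together in some bag; and for every vertex, the bags containing it form a connected subtree. Here vertex 1 appears in no bag, so the decomposition is invalid.

No — vertex 1 appears in no bag.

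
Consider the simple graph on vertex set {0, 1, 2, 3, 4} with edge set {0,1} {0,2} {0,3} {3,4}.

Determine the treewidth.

1

A width-1 tree decomposition is:
Bags: B1 = {0, 1}  B2 = {0, 3}  B3 = {3, 4}  B4 = {0, 2}
Tree: B1–B2, B2–B3, B2–B4
Every bag has size at most 2, so the width is 2 − 1 = 1 and tw(G) ≤ 1. Any graph with an edge has treewidth ≥ 1, and G has the edge 0–1. Therefore the treewidth is 1.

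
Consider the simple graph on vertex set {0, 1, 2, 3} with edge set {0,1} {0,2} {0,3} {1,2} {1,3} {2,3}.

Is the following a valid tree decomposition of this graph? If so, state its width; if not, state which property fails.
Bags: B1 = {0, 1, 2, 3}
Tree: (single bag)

Every vertex of G appears in some bag (union = {0, 1, 2, 3}); every edge is covered by a bag; and for each vertex v the set of bags containing v is connected in the bag tree. The decomposition is therefore valid. The largest bag has 4 vertices, so the width is 3.

Yes; width 3.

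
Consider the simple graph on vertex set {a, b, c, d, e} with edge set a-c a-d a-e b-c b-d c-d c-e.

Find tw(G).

2

A width-2 tree decomposition is:
Bags: B1 = {a, c, d}  B2 = {b, c, d}  B3 = {a, c, e}
Tree: B1–B2, B1–B3
Each bag holds 3 vertices, so the decomposition has width 2, which upper-bounds the treewidth. Conversely, {a, c, d} is a clique of size 3, and the vertices of any clique must share a bag in every tree decomposition; so some bag has ≥ 3 vertices and tw(G) ≥ 2. Hence tw(G) = 2 exactly.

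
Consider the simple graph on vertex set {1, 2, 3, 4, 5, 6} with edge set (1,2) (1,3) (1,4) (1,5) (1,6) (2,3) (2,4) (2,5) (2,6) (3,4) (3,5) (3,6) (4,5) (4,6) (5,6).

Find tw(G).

A width-5 tree decomposition is:
Bags: B1 = {1, 2, 3, 4, 5, 6}
Tree: (single bag)
With just one bag of size 6, the width is 6 − 1 = 5, so tw(G) ≤ 5. Conversely, {1, 2, 3, 4, 5, 6} is a clique of size 6, and the vertices of any clique must share a bag in every tree decomposition; so some bag has ≥ 6 vertices and tw(G) ≥ 5. Combining the bounds, tw(G) = 5.

5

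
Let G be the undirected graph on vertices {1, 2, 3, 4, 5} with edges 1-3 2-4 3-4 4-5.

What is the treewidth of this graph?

A width-1 tree decomposition is:
Bags: B1 = {3, 4}  B2 = {2, 4}  B3 = {1, 3}  B4 = {4, 5}
Tree: B1–B2, B1–B3, B1–B4
Each bag holds 2 vertices, so the decomposition has width 1, which upper-bounds the treewidth. Since G has at least one edge (e.g. 4–3), it is not an edgeless graph, so tw(G) ≥ 1. The upper and lower bounds meet at 1, so that is the treewidth.

1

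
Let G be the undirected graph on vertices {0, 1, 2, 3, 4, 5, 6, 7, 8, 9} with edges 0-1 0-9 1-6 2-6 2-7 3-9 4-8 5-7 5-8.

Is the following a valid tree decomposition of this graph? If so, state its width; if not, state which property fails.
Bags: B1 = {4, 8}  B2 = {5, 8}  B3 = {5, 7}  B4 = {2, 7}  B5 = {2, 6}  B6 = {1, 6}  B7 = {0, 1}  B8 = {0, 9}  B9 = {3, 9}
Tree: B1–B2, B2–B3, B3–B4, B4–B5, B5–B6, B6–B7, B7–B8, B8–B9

Every vertex of G appears in some bag (union = {0, 1, 2, 3, 4, 5, 6, 7, 8, 9}); every edge is covered by a bag; and for each vertex v the set of bags containing v is connected in the bag tree. The decomposition is therefore valid. The largest bag has 2 vertices, so the width is 1.

Yes; width 1.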